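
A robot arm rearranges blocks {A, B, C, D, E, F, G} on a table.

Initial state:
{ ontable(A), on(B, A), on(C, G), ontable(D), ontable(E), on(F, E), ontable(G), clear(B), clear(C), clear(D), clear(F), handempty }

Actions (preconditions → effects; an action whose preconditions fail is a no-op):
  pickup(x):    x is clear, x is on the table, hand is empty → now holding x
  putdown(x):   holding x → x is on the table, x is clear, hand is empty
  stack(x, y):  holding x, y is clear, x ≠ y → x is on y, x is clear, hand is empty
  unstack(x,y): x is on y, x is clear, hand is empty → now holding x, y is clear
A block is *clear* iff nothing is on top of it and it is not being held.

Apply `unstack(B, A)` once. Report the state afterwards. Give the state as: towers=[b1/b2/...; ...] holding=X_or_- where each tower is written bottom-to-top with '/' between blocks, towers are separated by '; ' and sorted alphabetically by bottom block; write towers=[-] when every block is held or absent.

towers=[A; D; E/F; G/C] holding=B

before: towers=[A/B; D; E/F; G/C] holding=-
pre[unstack(B, A)]: on(B,A) yes, clear(B) yes, handempty yes
all met → apply unstack(B, A)
after:  towers=[A; D; E/F; G/C] holding=B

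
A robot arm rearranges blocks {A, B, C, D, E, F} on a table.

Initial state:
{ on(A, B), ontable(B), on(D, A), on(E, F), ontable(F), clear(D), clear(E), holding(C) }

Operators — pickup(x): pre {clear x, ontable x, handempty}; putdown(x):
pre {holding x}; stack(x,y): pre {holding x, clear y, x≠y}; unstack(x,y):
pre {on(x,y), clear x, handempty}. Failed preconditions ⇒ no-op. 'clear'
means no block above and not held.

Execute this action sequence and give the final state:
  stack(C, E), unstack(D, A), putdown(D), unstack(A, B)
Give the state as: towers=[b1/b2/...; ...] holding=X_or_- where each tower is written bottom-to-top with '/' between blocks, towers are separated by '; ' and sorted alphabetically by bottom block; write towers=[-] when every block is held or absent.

step 1 (stack(C, E)): towers=[B/A/D; F/E/C] holding=-
step 2 (unstack(D, A)): towers=[B/A; F/E/C] holding=D
step 3 (putdown(D)): towers=[B/A; D; F/E/C] holding=-
step 4 (unstack(A, B)): towers=[B; D; F/E/C] holding=A

towers=[B; D; F/E/C] holding=A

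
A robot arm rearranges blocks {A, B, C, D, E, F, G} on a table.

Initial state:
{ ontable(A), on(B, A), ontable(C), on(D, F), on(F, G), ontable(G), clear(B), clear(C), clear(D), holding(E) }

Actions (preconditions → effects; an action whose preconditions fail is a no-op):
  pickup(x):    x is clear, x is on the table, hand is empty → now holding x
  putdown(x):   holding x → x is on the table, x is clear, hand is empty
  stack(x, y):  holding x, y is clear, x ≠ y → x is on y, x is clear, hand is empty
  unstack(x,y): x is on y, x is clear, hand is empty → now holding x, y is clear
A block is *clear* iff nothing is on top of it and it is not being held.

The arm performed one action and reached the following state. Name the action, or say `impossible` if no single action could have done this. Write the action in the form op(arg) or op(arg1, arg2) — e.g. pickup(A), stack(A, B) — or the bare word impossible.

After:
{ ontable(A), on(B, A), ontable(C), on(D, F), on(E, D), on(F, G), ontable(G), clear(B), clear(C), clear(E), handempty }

stack(E, D)

target: towers=[A/B; C; G/F/D/E] holding=-
        putdown(E) → towers=[A/B; C; E; G/F/D] holding=-
       stack(E, B) → towers=[A/B/E; C; G/F/D] holding=-
       stack(E, D) → towers=[A/B; C; G/F/D/E] holding=-  ← match
       stack(E, C) → towers=[A/B; C/E; G/F/D] holding=-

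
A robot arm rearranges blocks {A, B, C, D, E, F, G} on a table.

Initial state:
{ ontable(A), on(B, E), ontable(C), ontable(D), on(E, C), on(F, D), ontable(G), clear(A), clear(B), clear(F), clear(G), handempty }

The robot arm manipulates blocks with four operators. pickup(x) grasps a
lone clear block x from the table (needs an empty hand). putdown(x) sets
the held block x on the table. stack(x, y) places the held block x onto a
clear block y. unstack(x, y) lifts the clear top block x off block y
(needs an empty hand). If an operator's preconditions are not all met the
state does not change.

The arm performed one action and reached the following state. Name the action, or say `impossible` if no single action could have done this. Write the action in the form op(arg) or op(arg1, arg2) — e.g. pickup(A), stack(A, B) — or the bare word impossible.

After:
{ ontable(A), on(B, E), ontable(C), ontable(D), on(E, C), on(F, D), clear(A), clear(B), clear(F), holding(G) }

pickup(G)

target: towers=[A; C/E/B; D/F] holding=G
     unstack(B, E) → towers=[A; C/E; D/F; G] holding=B
     unstack(F, D) → towers=[A; C/E/B; D; G] holding=F
         pickup(G) → towers=[A; C/E/B; D/F] holding=G  ← match
         pickup(A) → towers=[C/E/B; D/F; G] holding=A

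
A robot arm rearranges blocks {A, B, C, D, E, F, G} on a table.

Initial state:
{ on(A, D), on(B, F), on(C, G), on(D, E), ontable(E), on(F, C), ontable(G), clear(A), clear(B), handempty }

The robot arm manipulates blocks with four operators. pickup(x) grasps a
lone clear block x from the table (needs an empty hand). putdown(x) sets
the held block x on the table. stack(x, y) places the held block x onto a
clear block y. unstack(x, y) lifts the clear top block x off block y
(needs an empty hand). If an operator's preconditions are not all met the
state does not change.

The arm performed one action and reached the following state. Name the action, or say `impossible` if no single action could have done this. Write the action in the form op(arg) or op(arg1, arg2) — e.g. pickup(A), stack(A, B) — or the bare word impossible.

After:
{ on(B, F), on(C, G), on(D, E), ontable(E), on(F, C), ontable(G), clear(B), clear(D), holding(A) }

unstack(A, D)

target: towers=[E/D; G/C/F/B] holding=A
     unstack(B, F) → towers=[E/D/A; G/C/F] holding=B
     unstack(A, D) → towers=[E/D; G/C/F/B] holding=A  ← match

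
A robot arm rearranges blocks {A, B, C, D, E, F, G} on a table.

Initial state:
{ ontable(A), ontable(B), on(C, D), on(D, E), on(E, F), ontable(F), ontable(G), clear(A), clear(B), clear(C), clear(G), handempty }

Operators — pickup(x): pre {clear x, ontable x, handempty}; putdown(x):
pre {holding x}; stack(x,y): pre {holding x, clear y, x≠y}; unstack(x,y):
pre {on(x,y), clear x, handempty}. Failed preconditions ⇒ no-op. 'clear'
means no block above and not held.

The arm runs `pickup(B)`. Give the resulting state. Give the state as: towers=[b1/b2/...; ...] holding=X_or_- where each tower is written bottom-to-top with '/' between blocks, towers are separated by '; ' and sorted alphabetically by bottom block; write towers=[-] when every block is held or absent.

towers=[A; F/E/D/C; G] holding=B

before: towers=[A; B; F/E/D/C; G] holding=-
pre[pickup(B)]: clear(B) ✓, ontable(B) ✓, handempty ✓
all met → apply pickup(B)
after:  towers=[A; F/E/D/C; G] holding=B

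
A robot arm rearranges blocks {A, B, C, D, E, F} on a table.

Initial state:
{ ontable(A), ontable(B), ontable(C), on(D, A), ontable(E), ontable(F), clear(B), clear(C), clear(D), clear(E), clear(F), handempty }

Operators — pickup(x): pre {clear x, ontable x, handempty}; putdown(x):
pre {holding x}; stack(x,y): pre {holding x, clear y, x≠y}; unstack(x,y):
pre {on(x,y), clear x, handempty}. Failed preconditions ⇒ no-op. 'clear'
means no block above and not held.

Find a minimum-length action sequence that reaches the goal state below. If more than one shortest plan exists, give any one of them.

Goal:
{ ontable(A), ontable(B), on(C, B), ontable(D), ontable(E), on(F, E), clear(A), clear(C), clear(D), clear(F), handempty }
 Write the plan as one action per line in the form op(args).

step 1 (pickup(F)): towers=[A/D; B; C; E] holding=F
step 2 (stack(F, E)): towers=[A/D; B; C; E/F] holding=-
step 3 (unstack(D, A)): towers=[A; B; C; E/F] holding=D
step 4 (putdown(D)): towers=[A; B; C; D; E/F] holding=-
step 5 (pickup(C)): towers=[A; B; D; E/F] holding=C
step 6 (stack(C, B)): towers=[A; B/C; D; E/F] holding=-
goal check: towers=[A; B/C; D; E/F] holding=- — reached (length 6, optimal by BFS)

pickup(F)
stack(F, E)
unstack(D, A)
putdown(D)
pickup(C)
stack(C, B)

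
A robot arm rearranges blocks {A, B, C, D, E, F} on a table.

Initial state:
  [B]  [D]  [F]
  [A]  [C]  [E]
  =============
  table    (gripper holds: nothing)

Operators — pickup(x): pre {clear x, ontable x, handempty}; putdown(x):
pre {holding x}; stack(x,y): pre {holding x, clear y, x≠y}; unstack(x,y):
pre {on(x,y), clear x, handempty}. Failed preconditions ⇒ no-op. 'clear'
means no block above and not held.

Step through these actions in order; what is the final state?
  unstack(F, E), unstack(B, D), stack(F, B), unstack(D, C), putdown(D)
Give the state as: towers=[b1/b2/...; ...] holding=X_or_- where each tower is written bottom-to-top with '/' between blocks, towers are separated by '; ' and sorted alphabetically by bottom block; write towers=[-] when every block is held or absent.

step 1 (unstack(F, E)): towers=[A/B; C/D; E] holding=F
step 2 (unstack(B, D)) [no-op]: towers=[A/B; C/D; E] holding=F
step 3 (stack(F, B)): towers=[A/B/F; C/D; E] holding=-
step 4 (unstack(D, C)): towers=[A/B/F; C; E] holding=D
step 5 (putdown(D)): towers=[A/B/F; C; D; E] holding=-

towers=[A/B/F; C; D; E] holding=-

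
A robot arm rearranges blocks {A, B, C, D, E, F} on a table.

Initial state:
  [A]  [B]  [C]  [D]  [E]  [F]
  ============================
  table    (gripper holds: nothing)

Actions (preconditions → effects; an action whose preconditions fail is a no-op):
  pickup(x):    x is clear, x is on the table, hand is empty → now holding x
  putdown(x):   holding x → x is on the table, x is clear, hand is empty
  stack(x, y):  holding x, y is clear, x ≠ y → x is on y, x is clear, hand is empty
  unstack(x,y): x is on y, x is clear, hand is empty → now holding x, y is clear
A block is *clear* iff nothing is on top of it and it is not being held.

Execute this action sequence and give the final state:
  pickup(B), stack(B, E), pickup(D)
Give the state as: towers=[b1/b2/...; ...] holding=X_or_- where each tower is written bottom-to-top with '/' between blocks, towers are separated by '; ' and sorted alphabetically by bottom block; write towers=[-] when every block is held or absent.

towers=[A; C; E/B; F] holding=D

step 1 (pickup(B)): towers=[A; C; D; E; F] holding=B
step 2 (stack(B, E)): towers=[A; C; D; E/B; F] holding=-
step 3 (pickup(D)): towers=[A; C; E/B; F] holding=D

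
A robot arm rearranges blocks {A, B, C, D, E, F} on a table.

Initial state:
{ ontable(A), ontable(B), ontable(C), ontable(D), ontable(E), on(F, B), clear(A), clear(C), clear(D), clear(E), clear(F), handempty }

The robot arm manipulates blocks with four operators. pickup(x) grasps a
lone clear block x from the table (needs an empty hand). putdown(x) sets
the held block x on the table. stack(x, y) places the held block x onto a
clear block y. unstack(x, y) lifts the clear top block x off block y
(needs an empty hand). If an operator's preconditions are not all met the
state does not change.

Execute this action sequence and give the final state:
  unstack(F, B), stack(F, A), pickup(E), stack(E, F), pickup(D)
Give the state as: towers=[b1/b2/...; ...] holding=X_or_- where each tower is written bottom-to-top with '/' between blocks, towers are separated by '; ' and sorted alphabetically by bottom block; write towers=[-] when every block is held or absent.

step 1 (unstack(F, B)): towers=[A; B; C; D; E] holding=F
step 2 (stack(F, A)): towers=[A/F; B; C; D; E] holding=-
step 3 (pickup(E)): towers=[A/F; B; C; D] holding=E
step 4 (stack(E, F)): towers=[A/F/E; B; C; D] holding=-
step 5 (pickup(D)): towers=[A/F/E; B; C] holding=D

towers=[A/F/E; B; C] holding=D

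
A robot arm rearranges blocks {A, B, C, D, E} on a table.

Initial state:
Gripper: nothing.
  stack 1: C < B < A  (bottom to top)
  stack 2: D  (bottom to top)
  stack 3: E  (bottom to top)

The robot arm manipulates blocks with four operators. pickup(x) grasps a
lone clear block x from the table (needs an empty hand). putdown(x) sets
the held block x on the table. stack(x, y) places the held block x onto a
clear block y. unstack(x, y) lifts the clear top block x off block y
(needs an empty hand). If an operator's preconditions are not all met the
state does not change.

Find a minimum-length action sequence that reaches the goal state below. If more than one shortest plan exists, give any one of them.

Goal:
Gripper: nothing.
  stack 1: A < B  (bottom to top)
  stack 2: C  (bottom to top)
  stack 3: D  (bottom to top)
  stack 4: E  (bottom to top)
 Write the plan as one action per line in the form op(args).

unstack(A, B)
putdown(A)
unstack(B, C)
stack(B, A)

step 1 (unstack(A, B)): towers=[C/B; D; E] holding=A
step 2 (putdown(A)): towers=[A; C/B; D; E] holding=-
step 3 (unstack(B, C)): towers=[A; C; D; E] holding=B
step 4 (stack(B, A)): towers=[A/B; C; D; E] holding=-
goal check: towers=[A/B; C; D; E] holding=- — reached (length 4, optimal by BFS)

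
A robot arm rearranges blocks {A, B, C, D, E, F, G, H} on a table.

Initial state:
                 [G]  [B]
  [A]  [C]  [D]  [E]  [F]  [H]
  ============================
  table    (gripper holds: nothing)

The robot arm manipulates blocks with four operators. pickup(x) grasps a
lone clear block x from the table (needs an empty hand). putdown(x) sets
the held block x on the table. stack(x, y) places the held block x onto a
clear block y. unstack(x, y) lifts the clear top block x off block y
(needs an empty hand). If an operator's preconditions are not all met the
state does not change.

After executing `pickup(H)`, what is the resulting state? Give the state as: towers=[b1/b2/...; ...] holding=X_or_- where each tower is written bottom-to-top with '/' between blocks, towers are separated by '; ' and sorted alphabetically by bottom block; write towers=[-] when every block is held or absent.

before: towers=[A; C; D; E/G; F/B; H] holding=-
pre[pickup(H)]: clear(H) ✓, ontable(H) ✓, handempty ✓
all met → apply pickup(H)
after:  towers=[A; C; D; E/G; F/B] holding=H

towers=[A; C; D; E/G; F/B] holding=H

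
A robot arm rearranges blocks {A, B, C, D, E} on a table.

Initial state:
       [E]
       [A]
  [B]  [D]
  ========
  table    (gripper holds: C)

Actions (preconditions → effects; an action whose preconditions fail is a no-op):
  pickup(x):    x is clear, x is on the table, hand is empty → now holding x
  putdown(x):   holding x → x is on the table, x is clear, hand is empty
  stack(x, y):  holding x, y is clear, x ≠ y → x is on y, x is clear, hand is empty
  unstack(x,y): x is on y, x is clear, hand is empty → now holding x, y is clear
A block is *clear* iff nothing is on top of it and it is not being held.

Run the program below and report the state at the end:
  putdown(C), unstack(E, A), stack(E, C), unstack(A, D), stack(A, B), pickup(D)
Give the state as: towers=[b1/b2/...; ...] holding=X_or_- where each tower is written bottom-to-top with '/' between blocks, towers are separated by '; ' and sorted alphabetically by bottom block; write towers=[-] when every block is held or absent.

step 1 (putdown(C)): towers=[B; C; D/A/E] holding=-
step 2 (unstack(E, A)): towers=[B; C; D/A] holding=E
step 3 (stack(E, C)): towers=[B; C/E; D/A] holding=-
step 4 (unstack(A, D)): towers=[B; C/E; D] holding=A
step 5 (stack(A, B)): towers=[B/A; C/E; D] holding=-
step 6 (pickup(D)): towers=[B/A; C/E] holding=D

towers=[B/A; C/E] holding=D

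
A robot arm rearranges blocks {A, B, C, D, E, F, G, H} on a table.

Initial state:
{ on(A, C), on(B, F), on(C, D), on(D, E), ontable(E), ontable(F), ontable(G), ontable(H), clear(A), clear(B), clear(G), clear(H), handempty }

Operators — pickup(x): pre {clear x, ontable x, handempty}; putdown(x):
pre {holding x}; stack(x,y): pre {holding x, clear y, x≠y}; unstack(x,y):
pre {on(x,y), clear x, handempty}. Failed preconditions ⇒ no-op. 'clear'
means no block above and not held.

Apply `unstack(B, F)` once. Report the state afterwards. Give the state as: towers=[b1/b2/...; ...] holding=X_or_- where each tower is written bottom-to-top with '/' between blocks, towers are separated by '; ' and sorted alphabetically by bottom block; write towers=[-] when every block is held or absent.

before: towers=[E/D/C/A; F/B; G; H] holding=-
pre[unstack(B, F)]: on(B,F) ok, clear(B) ok, handempty ok
all met → apply unstack(B, F)
after:  towers=[E/D/C/A; F; G; H] holding=B

towers=[E/D/C/A; F; G; H] holding=B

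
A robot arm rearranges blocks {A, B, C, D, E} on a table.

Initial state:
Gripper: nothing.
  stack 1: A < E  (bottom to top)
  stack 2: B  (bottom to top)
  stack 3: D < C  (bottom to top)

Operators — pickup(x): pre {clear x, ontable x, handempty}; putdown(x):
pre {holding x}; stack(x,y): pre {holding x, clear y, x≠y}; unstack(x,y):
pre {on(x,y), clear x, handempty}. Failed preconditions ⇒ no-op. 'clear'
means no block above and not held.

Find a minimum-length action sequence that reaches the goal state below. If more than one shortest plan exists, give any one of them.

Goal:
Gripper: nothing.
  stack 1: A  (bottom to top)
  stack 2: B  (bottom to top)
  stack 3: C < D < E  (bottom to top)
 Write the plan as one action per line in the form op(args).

step 1 (unstack(C, D)): towers=[A/E; B; D] holding=C
step 2 (putdown(C)): towers=[A/E; B; C; D] holding=-
step 3 (pickup(D)): towers=[A/E; B; C] holding=D
step 4 (stack(D, C)): towers=[A/E; B; C/D] holding=-
step 5 (unstack(E, A)): towers=[A; B; C/D] holding=E
step 6 (stack(E, D)): towers=[A; B; C/D/E] holding=-
goal check: towers=[A; B; C/D/E] holding=- — reached (length 6, optimal by BFS)

unstack(C, D)
putdown(C)
pickup(D)
stack(D, C)
unstack(E, A)
stack(E, D)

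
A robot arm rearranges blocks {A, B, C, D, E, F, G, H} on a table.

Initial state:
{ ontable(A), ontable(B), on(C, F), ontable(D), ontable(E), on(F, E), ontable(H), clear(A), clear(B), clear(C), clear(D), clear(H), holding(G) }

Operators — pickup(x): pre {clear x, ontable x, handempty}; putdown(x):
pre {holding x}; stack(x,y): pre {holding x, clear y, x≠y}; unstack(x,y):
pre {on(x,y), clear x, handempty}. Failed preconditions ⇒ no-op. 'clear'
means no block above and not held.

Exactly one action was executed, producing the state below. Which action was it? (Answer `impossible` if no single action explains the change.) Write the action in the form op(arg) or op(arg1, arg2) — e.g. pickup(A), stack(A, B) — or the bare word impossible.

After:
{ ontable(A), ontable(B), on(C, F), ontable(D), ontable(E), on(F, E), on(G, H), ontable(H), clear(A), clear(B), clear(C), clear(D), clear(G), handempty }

target: towers=[A; B; D; E/F/C; H/G] holding=-
        putdown(G) → towers=[A; B; D; E/F/C; G; H] holding=-
       stack(G, A) → towers=[A/G; B; D; E/F/C; H] holding=-
       stack(G, H) → towers=[A; B; D; E/F/C; H/G] holding=-  ← match
       stack(G, B) → towers=[A; B/G; D; E/F/C; H] holding=-
       stack(G, D) → towers=[A; B; D/G; E/F/C; H] holding=-
       stack(G, C) → towers=[A; B; D; E/F/C/G; H] holding=-

stack(G, H)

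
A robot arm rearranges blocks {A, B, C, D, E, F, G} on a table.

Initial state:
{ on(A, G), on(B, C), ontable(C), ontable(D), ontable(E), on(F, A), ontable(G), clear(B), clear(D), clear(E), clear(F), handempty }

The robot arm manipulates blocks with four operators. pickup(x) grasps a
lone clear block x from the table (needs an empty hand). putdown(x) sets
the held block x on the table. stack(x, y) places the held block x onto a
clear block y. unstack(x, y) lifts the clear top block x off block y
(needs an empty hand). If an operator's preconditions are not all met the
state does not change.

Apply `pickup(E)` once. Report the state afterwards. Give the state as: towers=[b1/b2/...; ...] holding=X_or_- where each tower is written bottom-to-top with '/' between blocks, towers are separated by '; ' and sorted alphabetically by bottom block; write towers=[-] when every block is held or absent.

before: towers=[C/B; D; E; G/A/F] holding=-
pre[pickup(E)]: clear(E) ok, ontable(E) ok, handempty ok
all met → apply pickup(E)
after:  towers=[C/B; D; G/A/F] holding=E

towers=[C/B; D; G/A/F] holding=E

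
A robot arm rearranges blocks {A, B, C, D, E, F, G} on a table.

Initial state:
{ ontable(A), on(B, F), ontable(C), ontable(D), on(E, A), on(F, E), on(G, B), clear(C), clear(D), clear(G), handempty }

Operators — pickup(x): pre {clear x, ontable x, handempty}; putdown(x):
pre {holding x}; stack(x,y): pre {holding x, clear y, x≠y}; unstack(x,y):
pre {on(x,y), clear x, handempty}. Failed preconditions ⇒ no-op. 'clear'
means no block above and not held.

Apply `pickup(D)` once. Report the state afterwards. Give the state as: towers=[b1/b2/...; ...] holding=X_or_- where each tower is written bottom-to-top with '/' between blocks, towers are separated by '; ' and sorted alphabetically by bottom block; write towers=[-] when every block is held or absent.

before: towers=[A/E/F/B/G; C; D] holding=-
pre[pickup(D)]: clear(D) ✓, ontable(D) ✓, handempty ✓
all met → apply pickup(D)
after:  towers=[A/E/F/B/G; C] holding=D

towers=[A/E/F/B/G; C] holding=D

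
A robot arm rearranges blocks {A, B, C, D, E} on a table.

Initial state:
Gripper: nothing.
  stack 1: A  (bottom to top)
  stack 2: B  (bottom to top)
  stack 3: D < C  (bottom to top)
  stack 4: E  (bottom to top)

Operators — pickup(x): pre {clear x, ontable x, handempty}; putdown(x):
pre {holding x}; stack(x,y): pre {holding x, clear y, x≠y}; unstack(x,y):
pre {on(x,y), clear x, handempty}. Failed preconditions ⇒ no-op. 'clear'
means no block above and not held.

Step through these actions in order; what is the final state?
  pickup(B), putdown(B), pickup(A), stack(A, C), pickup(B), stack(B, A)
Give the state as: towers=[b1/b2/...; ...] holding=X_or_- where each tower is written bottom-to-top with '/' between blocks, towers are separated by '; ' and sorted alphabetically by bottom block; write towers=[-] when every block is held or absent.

step 1 (pickup(B)): towers=[A; D/C; E] holding=B
step 2 (putdown(B)): towers=[A; B; D/C; E] holding=-
step 3 (pickup(A)): towers=[B; D/C; E] holding=A
step 4 (stack(A, C)): towers=[B; D/C/A; E] holding=-
step 5 (pickup(B)): towers=[D/C/A; E] holding=B
step 6 (stack(B, A)): towers=[D/C/A/B; E] holding=-

towers=[D/C/A/B; E] holding=-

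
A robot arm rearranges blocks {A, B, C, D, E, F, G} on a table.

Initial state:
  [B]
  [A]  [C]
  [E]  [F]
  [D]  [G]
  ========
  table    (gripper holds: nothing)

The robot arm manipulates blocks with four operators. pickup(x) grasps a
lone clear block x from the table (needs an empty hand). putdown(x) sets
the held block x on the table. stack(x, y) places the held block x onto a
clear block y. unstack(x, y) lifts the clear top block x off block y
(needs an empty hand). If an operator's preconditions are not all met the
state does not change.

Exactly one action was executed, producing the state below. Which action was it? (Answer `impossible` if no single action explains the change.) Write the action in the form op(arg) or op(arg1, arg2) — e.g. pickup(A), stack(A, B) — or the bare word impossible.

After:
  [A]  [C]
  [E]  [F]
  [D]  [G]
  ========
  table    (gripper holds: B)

target: towers=[D/E/A; G/F/C] holding=B
     unstack(B, A) → towers=[D/E/A; G/F/C] holding=B  ← match
     unstack(C, F) → towers=[D/E/A/B; G/F] holding=C

unstack(B, A)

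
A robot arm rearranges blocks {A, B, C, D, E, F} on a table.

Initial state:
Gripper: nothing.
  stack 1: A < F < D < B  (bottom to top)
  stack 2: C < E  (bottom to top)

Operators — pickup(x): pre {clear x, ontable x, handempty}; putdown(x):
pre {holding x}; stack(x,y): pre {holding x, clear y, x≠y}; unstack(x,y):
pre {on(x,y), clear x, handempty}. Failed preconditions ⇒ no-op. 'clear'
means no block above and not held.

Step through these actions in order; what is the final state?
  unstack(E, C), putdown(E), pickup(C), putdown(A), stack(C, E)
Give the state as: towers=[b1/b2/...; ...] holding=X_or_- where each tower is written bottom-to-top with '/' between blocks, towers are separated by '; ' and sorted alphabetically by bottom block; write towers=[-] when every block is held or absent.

towers=[A/F/D/B; E/C] holding=-

step 1 (unstack(E, C)): towers=[A/F/D/B; C] holding=E
step 2 (putdown(E)): towers=[A/F/D/B; C; E] holding=-
step 3 (pickup(C)): towers=[A/F/D/B; E] holding=C
step 4 (putdown(A)) [no-op]: towers=[A/F/D/B; E] holding=C
step 5 (stack(C, E)): towers=[A/F/D/B; E/C] holding=-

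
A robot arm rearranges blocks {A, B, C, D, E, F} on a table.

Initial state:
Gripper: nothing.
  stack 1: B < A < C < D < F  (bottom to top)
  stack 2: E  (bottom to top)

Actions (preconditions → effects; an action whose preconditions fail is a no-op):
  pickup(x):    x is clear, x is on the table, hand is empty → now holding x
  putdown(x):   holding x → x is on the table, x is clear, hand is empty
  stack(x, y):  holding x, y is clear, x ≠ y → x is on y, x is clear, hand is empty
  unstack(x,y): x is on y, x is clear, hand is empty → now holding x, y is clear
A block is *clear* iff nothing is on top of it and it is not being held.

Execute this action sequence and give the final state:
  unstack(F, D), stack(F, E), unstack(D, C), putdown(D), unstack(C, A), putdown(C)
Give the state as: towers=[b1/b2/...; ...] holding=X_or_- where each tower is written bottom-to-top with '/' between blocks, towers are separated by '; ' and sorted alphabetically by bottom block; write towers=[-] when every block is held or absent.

towers=[B/A; C; D; E/F] holding=-

step 1 (unstack(F, D)): towers=[B/A/C/D; E] holding=F
step 2 (stack(F, E)): towers=[B/A/C/D; E/F] holding=-
step 3 (unstack(D, C)): towers=[B/A/C; E/F] holding=D
step 4 (putdown(D)): towers=[B/A/C; D; E/F] holding=-
step 5 (unstack(C, A)): towers=[B/A; D; E/F] holding=C
step 6 (putdown(C)): towers=[B/A; C; D; E/F] holding=-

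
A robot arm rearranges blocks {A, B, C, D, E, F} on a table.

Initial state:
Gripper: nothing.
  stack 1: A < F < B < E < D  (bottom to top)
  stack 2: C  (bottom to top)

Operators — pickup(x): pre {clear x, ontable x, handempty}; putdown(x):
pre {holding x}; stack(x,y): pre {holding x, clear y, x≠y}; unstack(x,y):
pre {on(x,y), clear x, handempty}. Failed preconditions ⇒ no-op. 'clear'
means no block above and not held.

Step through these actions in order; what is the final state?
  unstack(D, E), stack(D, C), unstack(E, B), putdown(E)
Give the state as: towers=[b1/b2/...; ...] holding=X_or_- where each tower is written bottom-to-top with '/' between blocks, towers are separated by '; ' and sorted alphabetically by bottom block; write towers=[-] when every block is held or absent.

step 1 (unstack(D, E)): towers=[A/F/B/E; C] holding=D
step 2 (stack(D, C)): towers=[A/F/B/E; C/D] holding=-
step 3 (unstack(E, B)): towers=[A/F/B; C/D] holding=E
step 4 (putdown(E)): towers=[A/F/B; C/D; E] holding=-

towers=[A/F/B; C/D; E] holding=-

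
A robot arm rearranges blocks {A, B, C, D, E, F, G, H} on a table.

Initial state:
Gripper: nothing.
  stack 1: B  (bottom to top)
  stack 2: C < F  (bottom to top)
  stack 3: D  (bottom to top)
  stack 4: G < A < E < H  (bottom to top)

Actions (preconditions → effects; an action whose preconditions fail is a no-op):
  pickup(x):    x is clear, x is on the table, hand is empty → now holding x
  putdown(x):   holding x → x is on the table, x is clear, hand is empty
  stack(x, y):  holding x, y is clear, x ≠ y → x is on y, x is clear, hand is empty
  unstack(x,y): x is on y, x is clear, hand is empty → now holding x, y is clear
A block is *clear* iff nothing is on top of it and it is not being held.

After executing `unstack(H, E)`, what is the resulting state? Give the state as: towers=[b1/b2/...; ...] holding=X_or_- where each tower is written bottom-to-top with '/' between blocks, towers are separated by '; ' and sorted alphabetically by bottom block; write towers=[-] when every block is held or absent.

before: towers=[B; C/F; D; G/A/E/H] holding=-
pre[unstack(H, E)]: on(H,E) yes, clear(H) yes, handempty yes
all met → apply unstack(H, E)
after:  towers=[B; C/F; D; G/A/E] holding=H

towers=[B; C/F; D; G/A/E] holding=H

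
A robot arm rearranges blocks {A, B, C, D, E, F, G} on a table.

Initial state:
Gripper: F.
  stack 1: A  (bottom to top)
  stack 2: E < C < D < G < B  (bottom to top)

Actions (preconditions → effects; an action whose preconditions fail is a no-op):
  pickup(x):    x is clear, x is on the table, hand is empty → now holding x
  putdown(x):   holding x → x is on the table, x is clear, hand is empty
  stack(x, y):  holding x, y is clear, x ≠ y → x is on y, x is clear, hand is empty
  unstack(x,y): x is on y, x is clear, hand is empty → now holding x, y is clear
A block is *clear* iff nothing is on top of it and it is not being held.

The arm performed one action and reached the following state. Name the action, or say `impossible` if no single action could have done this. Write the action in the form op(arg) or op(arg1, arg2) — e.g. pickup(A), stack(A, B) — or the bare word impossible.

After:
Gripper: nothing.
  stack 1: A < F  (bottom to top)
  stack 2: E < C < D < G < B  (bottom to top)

stack(F, A)

target: towers=[A/F; E/C/D/G/B] holding=-
        putdown(F) → towers=[A; E/C/D/G/B; F] holding=-
       stack(F, B) → towers=[A; E/C/D/G/B/F] holding=-
       stack(F, A) → towers=[A/F; E/C/D/G/B] holding=-  ← match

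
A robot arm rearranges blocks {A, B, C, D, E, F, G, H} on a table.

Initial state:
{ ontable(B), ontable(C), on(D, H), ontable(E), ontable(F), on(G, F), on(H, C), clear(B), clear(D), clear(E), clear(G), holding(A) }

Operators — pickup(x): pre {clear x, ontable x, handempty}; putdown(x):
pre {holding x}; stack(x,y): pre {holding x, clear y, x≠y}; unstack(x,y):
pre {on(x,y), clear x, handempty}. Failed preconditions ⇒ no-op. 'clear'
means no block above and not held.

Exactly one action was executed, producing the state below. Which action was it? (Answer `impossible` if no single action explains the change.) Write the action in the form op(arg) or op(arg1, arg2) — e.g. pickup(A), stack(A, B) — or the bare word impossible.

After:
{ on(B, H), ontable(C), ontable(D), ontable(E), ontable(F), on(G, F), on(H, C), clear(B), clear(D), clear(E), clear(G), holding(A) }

impossible

target: towers=[C/H/B; D; E; F/G] holding=A
        putdown(A) → towers=[A; B; C/H/D; E; F/G] holding=-
       stack(A, G) → towers=[B; C/H/D; E; F/G/A] holding=-
       stack(A, E) → towers=[B; C/H/D; E/A; F/G] holding=-
       stack(A, B) → towers=[B/A; C/H/D; E; F/G] holding=-
       stack(A, D) → towers=[B; C/H/D/A; E; F/G] holding=-
none of the 5 applicable actions match → impossible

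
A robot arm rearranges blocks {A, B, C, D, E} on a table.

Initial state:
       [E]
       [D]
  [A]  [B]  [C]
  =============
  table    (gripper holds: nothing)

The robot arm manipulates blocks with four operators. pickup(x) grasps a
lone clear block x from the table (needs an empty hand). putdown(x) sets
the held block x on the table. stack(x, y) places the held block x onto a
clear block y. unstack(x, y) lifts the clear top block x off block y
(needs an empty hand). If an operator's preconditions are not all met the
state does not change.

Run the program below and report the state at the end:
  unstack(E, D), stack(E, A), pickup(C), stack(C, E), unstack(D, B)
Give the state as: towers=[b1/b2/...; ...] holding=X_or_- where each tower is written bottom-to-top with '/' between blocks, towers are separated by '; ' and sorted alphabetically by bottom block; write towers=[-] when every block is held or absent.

towers=[A/E/C; B] holding=D

step 1 (unstack(E, D)): towers=[A; B/D; C] holding=E
step 2 (stack(E, A)): towers=[A/E; B/D; C] holding=-
step 3 (pickup(C)): towers=[A/E; B/D] holding=C
step 4 (stack(C, E)): towers=[A/E/C; B/D] holding=-
step 5 (unstack(D, B)): towers=[A/E/C; B] holding=D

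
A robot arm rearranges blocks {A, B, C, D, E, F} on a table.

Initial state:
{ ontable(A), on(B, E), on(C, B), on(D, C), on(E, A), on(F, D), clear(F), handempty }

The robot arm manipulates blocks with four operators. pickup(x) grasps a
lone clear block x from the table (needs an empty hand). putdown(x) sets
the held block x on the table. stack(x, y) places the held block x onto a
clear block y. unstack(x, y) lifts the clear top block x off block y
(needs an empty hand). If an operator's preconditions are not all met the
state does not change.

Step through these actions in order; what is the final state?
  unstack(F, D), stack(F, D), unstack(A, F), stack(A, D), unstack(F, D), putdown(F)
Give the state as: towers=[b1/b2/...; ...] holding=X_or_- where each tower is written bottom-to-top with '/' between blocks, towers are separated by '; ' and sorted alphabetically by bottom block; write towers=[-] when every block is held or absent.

towers=[A/E/B/C/D; F] holding=-

step 1 (unstack(F, D)): towers=[A/E/B/C/D] holding=F
step 2 (stack(F, D)): towers=[A/E/B/C/D/F] holding=-
step 3 (unstack(A, F)) [no-op]: towers=[A/E/B/C/D/F] holding=-
step 4 (stack(A, D)) [no-op]: towers=[A/E/B/C/D/F] holding=-
step 5 (unstack(F, D)): towers=[A/E/B/C/D] holding=F
step 6 (putdown(F)): towers=[A/E/B/C/D; F] holding=-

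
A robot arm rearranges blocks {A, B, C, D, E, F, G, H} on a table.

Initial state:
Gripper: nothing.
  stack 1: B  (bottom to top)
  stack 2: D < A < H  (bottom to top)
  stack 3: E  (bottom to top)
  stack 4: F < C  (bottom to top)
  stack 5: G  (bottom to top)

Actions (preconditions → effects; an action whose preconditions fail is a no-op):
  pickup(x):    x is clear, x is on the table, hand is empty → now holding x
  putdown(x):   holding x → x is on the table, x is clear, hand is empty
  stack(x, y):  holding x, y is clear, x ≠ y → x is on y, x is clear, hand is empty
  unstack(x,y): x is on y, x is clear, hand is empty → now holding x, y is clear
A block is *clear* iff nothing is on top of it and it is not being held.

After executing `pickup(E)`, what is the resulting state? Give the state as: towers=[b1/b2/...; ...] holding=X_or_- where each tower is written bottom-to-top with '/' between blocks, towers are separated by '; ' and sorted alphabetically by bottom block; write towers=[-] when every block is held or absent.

before: towers=[B; D/A/H; E; F/C; G] holding=-
pre[pickup(E)]: clear(E) ok, ontable(E) ok, handempty ok
all met → apply pickup(E)
after:  towers=[B; D/A/H; F/C; G] holding=E

towers=[B; D/A/H; F/C; G] holding=E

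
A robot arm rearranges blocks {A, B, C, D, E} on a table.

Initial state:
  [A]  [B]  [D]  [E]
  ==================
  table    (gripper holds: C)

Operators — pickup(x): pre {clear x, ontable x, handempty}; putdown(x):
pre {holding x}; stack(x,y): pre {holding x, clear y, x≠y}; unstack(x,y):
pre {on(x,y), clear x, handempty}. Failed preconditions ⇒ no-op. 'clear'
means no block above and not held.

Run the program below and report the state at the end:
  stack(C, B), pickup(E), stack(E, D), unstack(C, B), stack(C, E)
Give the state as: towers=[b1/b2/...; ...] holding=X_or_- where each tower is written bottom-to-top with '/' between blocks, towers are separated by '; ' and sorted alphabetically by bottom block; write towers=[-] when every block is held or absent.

step 1 (stack(C, B)): towers=[A; B/C; D; E] holding=-
step 2 (pickup(E)): towers=[A; B/C; D] holding=E
step 3 (stack(E, D)): towers=[A; B/C; D/E] holding=-
step 4 (unstack(C, B)): towers=[A; B; D/E] holding=C
step 5 (stack(C, E)): towers=[A; B; D/E/C] holding=-

towers=[A; B; D/E/C] holding=-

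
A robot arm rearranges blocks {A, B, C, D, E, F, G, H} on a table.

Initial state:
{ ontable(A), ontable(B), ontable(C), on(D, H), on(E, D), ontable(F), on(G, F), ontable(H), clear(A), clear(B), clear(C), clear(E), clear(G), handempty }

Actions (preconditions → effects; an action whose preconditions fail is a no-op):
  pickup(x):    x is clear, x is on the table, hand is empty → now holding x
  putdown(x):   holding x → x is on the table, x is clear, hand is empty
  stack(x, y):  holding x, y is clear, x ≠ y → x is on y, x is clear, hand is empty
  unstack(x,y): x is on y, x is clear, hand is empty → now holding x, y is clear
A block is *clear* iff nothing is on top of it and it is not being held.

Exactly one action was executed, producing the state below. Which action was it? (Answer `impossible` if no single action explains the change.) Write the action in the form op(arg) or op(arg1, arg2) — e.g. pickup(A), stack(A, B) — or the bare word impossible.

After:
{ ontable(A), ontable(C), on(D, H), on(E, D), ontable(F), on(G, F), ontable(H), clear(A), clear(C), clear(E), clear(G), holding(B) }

target: towers=[A; C; F/G; H/D/E] holding=B
     unstack(G, F) → towers=[A; B; C; F; H/D/E] holding=G
         pickup(A) → towers=[B; C; F/G; H/D/E] holding=A
     unstack(E, D) → towers=[A; B; C; F/G; H/D] holding=E
         pickup(B) → towers=[A; C; F/G; H/D/E] holding=B  ← match
         pickup(C) → towers=[A; B; F/G; H/D/E] holding=C

pickup(B)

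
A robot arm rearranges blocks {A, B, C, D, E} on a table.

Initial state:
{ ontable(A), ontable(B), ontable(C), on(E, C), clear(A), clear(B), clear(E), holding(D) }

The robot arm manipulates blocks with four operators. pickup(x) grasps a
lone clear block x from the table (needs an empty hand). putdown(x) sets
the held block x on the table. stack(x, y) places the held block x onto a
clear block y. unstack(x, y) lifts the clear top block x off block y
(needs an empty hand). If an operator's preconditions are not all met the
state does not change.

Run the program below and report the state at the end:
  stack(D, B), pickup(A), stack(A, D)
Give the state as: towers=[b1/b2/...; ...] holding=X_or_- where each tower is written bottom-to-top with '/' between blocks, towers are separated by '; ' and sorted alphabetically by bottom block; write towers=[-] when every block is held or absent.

step 1 (stack(D, B)): towers=[A; B/D; C/E] holding=-
step 2 (pickup(A)): towers=[B/D; C/E] holding=A
step 3 (stack(A, D)): towers=[B/D/A; C/E] holding=-

towers=[B/D/A; C/E] holding=-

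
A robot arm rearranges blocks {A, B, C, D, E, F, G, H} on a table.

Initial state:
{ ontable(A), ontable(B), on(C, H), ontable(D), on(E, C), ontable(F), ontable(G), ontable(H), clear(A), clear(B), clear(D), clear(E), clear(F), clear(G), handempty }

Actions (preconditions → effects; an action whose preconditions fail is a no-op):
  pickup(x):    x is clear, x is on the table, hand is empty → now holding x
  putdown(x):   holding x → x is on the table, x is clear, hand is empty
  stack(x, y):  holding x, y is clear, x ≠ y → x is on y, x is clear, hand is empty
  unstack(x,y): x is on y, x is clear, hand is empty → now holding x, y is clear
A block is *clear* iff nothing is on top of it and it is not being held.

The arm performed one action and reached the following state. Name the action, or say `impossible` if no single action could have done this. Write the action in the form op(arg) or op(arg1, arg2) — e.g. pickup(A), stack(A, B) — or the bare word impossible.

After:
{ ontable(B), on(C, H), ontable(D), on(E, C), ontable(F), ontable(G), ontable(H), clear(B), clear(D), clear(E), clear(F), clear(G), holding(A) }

pickup(A)

target: towers=[B; D; F; G; H/C/E] holding=A
         pickup(G) → towers=[A; B; D; F; H/C/E] holding=G
         pickup(A) → towers=[B; D; F; G; H/C/E] holding=A  ← match
     unstack(E, C) → towers=[A; B; D; F; G; H/C] holding=E
         pickup(B) → towers=[A; D; F; G; H/C/E] holding=B
         pickup(F) → towers=[A; B; D; G; H/C/E] holding=F
         pickup(D) → towers=[A; B; F; G; H/C/E] holding=D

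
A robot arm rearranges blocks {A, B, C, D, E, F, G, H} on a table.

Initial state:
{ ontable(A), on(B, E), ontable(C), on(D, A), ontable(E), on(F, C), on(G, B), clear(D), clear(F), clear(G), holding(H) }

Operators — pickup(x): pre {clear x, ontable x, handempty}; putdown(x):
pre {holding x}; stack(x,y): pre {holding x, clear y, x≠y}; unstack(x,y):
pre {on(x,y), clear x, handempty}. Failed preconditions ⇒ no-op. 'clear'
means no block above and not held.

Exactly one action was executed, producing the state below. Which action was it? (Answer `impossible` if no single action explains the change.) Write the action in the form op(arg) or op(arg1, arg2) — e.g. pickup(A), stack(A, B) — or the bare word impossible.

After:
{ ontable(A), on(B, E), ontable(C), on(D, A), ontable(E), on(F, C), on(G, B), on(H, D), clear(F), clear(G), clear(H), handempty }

target: towers=[A/D/H; C/F; E/B/G] holding=-
        putdown(H) → towers=[A/D; C/F; E/B/G; H] holding=-
       stack(H, G) → towers=[A/D; C/F; E/B/G/H] holding=-
       stack(H, F) → towers=[A/D; C/F/H; E/B/G] holding=-
       stack(H, D) → towers=[A/D/H; C/F; E/B/G] holding=-  ← match

stack(H, D)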